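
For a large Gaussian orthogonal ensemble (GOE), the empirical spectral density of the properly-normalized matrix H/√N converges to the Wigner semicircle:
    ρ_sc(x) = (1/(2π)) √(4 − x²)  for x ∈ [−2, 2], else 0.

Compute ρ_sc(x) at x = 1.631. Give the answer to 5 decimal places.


ρ_sc(x) = (1/(2π)) √(4 − x²). With x = 1.631:
  4 − x² = 4 − (1.631)² = 4 − 2.660161 = 1.339839.
  √(4 − x²) = 1.157514.
  1/(2π) = 0.159155.
  ρ_sc(1.631) = 0.159155 · 1.157514 = 0.184224.

Rounded to 5 decimal places: ρ_sc(1.631) ≈ 0.18422.


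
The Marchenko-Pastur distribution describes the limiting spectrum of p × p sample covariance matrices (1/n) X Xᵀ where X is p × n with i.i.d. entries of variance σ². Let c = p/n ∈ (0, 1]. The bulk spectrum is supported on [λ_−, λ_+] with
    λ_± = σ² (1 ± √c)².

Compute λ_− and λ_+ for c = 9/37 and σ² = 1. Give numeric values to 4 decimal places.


c = 9/37 = 0.243243; √c = 0.493197.
λ_− = σ² (1 − √c)² = 1 · (1 − 0.493197)² = 1 · (0.506803)² = 0.256849.
λ_+ = σ² (1 + √c)² = 1 · (1 + 0.493197)² = 1 · (1.493197)² = 2.229637.

Rounded to 4 decimal places: λ_− ≈ 0.2568, λ_+ ≈ 2.2296.


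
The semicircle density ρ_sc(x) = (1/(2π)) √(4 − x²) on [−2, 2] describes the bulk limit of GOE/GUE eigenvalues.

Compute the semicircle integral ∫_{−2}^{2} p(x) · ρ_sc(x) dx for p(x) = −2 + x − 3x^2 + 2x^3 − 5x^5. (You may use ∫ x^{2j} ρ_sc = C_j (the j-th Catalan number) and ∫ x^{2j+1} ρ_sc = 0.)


Write p(x) = Σ a_i x^i, split into monomials and integrate each against ρ_sc separately.
Using ∫ x^{2j} ρ_sc = C_j = (1/(j+1)) C(2j, j) (Catalan numbers) and ∫ x^{2j+1} ρ_sc = 0 (odd monomials vanish by symmetry):
  i = 0 (even): a_0 · C_{0} = -2 · 1 = -2
  i = 1 (odd): ∫ x^1 ρ_sc = 0 (vanishes)
  i = 2 (even): a_2 · C_{1} = -3 · 1 = -3
  i = 3 (odd): ∫ x^3 ρ_sc = 0 (vanishes)
  i = 5 (odd): ∫ x^5 ρ_sc = 0 (vanishes)

Summing the contributions: ∫_{−2}^{2} p(x) ρ_sc(x) dx = (-2) + (-3) = -5.


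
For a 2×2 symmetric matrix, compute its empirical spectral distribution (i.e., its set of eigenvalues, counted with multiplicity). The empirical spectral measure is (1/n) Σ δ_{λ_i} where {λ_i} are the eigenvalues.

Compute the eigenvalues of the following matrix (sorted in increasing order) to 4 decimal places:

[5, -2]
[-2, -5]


Since M is real symmetric, both eigenvalues are real; they are the roots of det(λI − M) = λ² − (tr M) λ + det M.
tr M = 5 + (-5) = 0.
det M = 5·(-5) − (-2)² = -25 − 4 = -29.
Characteristic polynomial: λ² − 29 = 0.
Discriminant Δ = (tr M)² − 4·det M = 0 − (-116) = 116; √Δ = 10.770330.
λ = (tr M ± √Δ)/2 = (0 ± 10.770330)/2, giving (tr M − √Δ)/2 = -5.3852 and (tr M + √Δ)/2 = 5.3852.

Eigenvalues sorted in increasing order: [-5.3852, 5.3852].


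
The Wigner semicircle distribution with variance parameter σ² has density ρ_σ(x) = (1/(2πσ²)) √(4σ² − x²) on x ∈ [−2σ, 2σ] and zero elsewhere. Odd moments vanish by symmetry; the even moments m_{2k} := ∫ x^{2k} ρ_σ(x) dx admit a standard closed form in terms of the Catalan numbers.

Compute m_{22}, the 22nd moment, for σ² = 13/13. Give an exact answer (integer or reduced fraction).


By the scaled semicircle moment identity, m_{2k} = σ^{2k} · C_k with k = 11.
C_11 = (1/(k+1)) · C(2k, k) = (1/12) · C(22, 11) = (1/12) · 705432 = 58786.
σ^{2k} = (σ²)^k = (13/13)^11 = 1.

Therefore m_{22} = σ^{22} · C_11 = 1 · 58786 = 58786.


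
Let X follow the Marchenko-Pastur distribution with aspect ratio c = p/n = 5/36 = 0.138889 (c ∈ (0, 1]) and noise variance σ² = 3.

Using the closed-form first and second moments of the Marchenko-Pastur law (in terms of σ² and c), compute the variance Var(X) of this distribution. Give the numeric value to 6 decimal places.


Recall the MP moments m_1 = E[X] = σ² and m_2 = E[X²] = σ⁴ (1 + c).
m_1 = E[X] = σ² = 3, so m_1² = 9.
m_2 = E[X²] = σ⁴ (1 + c) = 9 · (1 + 0.138889) = 9 · 1.138889 = 10.250000.
(Note m_2 − m_1² simplifies to c · σ⁴ = 0.138889 · 9.)

Var(X) = m_2 − m_1² = 10.250000 − 9 = 1.250000.


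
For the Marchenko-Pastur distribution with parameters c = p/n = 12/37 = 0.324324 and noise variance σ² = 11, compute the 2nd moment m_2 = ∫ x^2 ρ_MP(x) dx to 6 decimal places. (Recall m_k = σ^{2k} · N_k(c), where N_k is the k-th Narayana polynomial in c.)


E[X²] = σ⁴ (1 + c) (second MP moment). With σ² = 11 (so σ⁴ = 121) and c = 12/37 = 0.324324: E[X²] = 121 · (1 + 0.324324) = 121 · 1.324324.

So E[X^2] = 160.243243.


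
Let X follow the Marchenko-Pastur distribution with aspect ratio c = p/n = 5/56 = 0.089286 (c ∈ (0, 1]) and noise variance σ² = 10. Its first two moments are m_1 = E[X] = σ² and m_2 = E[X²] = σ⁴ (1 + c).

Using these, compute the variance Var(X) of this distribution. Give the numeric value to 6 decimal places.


m_1 = E[X] = σ² = 10, so m_1² = 100.
m_2 = E[X²] = σ⁴ (1 + c) = 100 · (1 + 0.089286) = 100 · 1.089286 = 108.928571.
(Note m_2 − m_1² simplifies to c · σ⁴ = 0.089286 · 100.)

Var(X) = m_2 − m_1² = 108.928571 − 100 = 8.928571.


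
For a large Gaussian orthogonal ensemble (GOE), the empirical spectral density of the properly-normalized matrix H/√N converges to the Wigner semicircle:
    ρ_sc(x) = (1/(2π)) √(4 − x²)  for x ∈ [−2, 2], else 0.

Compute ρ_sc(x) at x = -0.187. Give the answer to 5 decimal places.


ρ_sc(x) = (1/(2π)) √(4 − x²). With x = -0.187:
  4 − x² = 4 − (-0.187)² = 4 − 0.034969 = 3.965031.
  √(4 − x²) = 1.991239.
  1/(2π) = 0.159155.
  ρ_sc(-0.187) = 0.159155 · 1.991239 = 0.316915.

Rounded to 5 decimal places: ρ_sc(-0.187) ≈ 0.31692.


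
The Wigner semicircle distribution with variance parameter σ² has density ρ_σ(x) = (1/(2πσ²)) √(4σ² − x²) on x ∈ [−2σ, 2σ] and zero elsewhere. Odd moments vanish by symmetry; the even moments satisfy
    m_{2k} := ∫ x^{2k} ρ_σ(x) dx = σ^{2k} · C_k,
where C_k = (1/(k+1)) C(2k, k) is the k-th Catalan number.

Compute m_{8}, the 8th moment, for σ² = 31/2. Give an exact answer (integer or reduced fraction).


By the scaled semicircle moment identity, m_{2k} = σ^{2k} · C_k with k = 4.
C_4 = (1/(k+1)) · C(2k, k) = (1/5) · C(8, 4) = (1/5) · 70 = 14.
σ^{2k} = (σ²)^k = (31/2)^4 = 923521/16.

Therefore m_{8} = σ^{8} · C_4 = (923521/16) · 14 = 6464647/8.


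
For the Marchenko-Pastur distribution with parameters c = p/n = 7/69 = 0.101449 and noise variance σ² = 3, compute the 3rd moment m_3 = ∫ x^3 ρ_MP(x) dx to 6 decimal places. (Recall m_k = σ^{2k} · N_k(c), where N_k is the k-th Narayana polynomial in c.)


E[X³] = σ⁶ (1 + 3c + c²) (third MP moment). With σ² = 3 (so σ⁶ = 27) and c = 7/69 = 0.101449: E[X³] = 27 · (1 + 3·0.101449 + (0.101449)²) = 27 · 1.314640.

So E[X^3] = 35.495274.


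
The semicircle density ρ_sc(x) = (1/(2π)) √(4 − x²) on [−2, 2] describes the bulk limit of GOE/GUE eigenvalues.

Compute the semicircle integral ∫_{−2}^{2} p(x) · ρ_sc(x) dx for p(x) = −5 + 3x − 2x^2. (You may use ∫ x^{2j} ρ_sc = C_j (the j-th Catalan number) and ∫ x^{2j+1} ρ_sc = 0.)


Write p(x) = Σ a_i x^i, split into monomials and integrate each against ρ_sc separately.
Using ∫ x^{2j} ρ_sc = C_j = (1/(j+1)) C(2j, j) (Catalan numbers) and ∫ x^{2j+1} ρ_sc = 0 (odd monomials vanish by symmetry):
  i = 0 (even): a_0 · C_{0} = -5 · 1 = -5
  i = 1 (odd): ∫ x^1 ρ_sc = 0 (vanishes)
  i = 2 (even): a_2 · C_{1} = -2 · 1 = -2

Summing the contributions: ∫_{−2}^{2} p(x) ρ_sc(x) dx = (-5) + (-2) = -7.


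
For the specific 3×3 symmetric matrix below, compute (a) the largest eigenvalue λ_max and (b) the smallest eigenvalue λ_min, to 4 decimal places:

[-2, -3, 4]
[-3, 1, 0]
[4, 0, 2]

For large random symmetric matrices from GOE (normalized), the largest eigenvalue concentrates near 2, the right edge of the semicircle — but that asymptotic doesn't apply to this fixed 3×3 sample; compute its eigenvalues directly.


Since M is real symmetric, all three eigenvalues are real; they are the roots of det(λI − M) = λ³ − (tr M) λ² + s λ − det M, where s is the sum of the principal 2×2 minors.
tr M = -2 + 1 + 2 = 1.
s = ((-2)·1 − (-3)²) + ((-2)·2 − 4²) + (1·2 − 0²) = -11 + (-20) + 2 = -29.
det M (expand along row 1) = (-2)·2 − (-3)·(-6) + 4·(-4) = -38.
Characteristic polynomial: λ³ − λ² − 29λ + 38 = 0.
Substitute λ = y + (tr M)/3 = y + 0.333333 to remove the quadratic term: y³ + p·y + q = 0 with p = s − (tr M)²/3 = -29.333333 and q = −2(tr M)³/27 + (tr M)·s/3 − det M = 28.259259.
Three real roots ⇒ use the trigonometric (Viète) form: r = 2√(−p/3) = 6.253888, φ = arccos(3q/(p·r)) = arccos(-0.462137) = 2.051200 rad.
y_k = r·cos(φ/3 − 2πk/3) for k = 0, 1, 2 gives y = 4.848138, 0.997188, -5.845326.
λ_k = y_k + 0.333333 gives λ = 5.1815, 1.3305, -5.5120 (check: the sum is 1.0000 = tr M).

Hence λ_max = 5.1815 and λ_min = -5.5120.


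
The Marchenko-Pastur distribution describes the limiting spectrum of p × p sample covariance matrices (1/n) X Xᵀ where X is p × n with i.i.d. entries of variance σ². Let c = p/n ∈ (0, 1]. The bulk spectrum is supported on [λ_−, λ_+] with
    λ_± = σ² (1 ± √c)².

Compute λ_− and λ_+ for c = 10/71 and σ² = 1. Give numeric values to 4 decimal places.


c = 10/71 = 0.140845; √c = 0.375293.
λ_− = σ² (1 − √c)² = 1 · (1 − 0.375293)² = 1 · (0.624707)² = 0.390258.
λ_+ = σ² (1 + √c)² = 1 · (1 + 0.375293)² = 1 · (1.375293)² = 1.891432.

Rounded to 4 decimal places: λ_− ≈ 0.3903, λ_+ ≈ 1.8914.


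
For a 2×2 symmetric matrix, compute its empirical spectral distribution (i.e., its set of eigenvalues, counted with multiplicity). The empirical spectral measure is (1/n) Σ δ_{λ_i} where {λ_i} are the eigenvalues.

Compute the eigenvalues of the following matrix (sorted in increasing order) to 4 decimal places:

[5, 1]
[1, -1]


Since M is real symmetric, both eigenvalues are real; they are the roots of det(λI − M) = λ² − (tr M) λ + det M.
tr M = 5 + (-1) = 4.
det M = 5·(-1) − 1² = -5 − 1 = -6.
Characteristic polynomial: λ² − 4λ − 6 = 0.
Discriminant Δ = (tr M)² − 4·det M = 16 − (-24) = 40; √Δ = 6.324555.
λ = (tr M ± √Δ)/2 = (4 ± 6.324555)/2, giving (tr M − √Δ)/2 = -1.1623 and (tr M + √Δ)/2 = 5.1623.

Eigenvalues sorted in increasing order: [-1.1623, 5.1623].


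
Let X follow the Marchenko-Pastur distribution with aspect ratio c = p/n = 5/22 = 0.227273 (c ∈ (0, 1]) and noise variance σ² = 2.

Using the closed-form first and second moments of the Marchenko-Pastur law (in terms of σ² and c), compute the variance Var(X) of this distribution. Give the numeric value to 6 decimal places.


Recall the MP moments m_1 = E[X] = σ² and m_2 = E[X²] = σ⁴ (1 + c).
m_1 = E[X] = σ² = 2, so m_1² = 4.
m_2 = E[X²] = σ⁴ (1 + c) = 4 · (1 + 0.227273) = 4 · 1.227273 = 4.909091.
(Note m_2 − m_1² simplifies to c · σ⁴ = 0.227273 · 4.)

Var(X) = m_2 − m_1² = 4.909091 − 4 = 0.909091.


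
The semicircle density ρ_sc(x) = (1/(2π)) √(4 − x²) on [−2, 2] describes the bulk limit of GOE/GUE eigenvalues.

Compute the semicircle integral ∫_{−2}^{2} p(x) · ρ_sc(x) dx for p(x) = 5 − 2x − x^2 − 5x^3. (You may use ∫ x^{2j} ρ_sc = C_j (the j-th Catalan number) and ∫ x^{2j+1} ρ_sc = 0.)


Write p(x) = Σ a_i x^i, split into monomials and integrate each against ρ_sc separately.
Using ∫ x^{2j} ρ_sc = C_j = (1/(j+1)) C(2j, j) (Catalan numbers) and ∫ x^{2j+1} ρ_sc = 0 (odd monomials vanish by symmetry):
  i = 0 (even): a_0 · C_{0} = 5 · 1 = 5
  i = 1 (odd): ∫ x^1 ρ_sc = 0 (vanishes)
  i = 2 (even): a_2 · C_{1} = -1 · 1 = -1
  i = 3 (odd): ∫ x^3 ρ_sc = 0 (vanishes)

Summing the contributions: ∫_{−2}^{2} p(x) ρ_sc(x) dx = 5 + (-1) = 4.


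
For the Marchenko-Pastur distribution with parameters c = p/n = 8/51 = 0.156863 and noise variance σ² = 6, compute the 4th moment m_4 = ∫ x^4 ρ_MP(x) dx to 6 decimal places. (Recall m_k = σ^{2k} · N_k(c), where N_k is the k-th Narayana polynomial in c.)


E[X⁴] = σ⁸ (1 + 6c + 6c² + c³) (fourth MP moment). With σ² = 6 (so σ⁸ = 1296) and c = 8/51 = 0.156863: E[X⁴] = 1296 · (1 + 6·0.156863 + 6·(0.156863)² + (0.156863)³) = 1296 · 2.092672.

So E[X^4] = 2712.102585.


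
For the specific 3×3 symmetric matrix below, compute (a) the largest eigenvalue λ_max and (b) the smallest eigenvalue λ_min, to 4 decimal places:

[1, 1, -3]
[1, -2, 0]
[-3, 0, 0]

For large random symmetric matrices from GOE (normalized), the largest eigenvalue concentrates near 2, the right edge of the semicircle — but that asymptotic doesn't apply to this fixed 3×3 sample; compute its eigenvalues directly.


Since M is real symmetric, all three eigenvalues are real; they are the roots of det(λI − M) = λ³ − (tr M) λ² + s λ − det M, where s is the sum of the principal 2×2 minors.
tr M = 1 + (-2) + 0 = -1.
s = (1·(-2) − 1²) + (1·0 − (-3)²) + ((-2)·0 − 0²) = -3 + (-9) + 0 = -12.
det M (expand along row 1) = 1·0 − 1·0 + (-3)·(-6) = 18.
Characteristic polynomial: λ³ + λ² − 12λ − 18 = 0.
Substitute λ = y + (tr M)/3 = y − 0.333333 to remove the quadratic term: y³ + p·y + q = 0 with p = s − (tr M)²/3 = -12.333333 and q = −2(tr M)³/27 + (tr M)·s/3 − det M = -13.925926.
Three real roots ⇒ use the trigonometric (Viète) form: r = 2√(−p/3) = 4.055175, φ = arccos(3q/(p·r)) = arccos(0.835325) = 0.582073 rad.
y_k = r·cos(φ/3 − 2πk/3) for k = 0, 1, 2 gives y = 3.979085, -1.312418, -2.666667.
λ_k = y_k − 0.333333 gives λ = 3.6458, -1.6458, -3.0000 (check: the sum is -1.0000 = tr M).

Hence λ_max = 3.6458 and λ_min = -3.0000.


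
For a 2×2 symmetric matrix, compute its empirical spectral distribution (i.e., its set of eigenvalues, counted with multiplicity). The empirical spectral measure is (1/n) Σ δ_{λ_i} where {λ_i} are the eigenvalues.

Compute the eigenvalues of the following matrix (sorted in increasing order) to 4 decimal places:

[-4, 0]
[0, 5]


Since M is real symmetric, both eigenvalues are real; they are the roots of det(λI − M) = λ² − (tr M) λ + det M.
tr M = -4 + 5 = 1.
det M = (-4)·5 − 0² = -20 − 0 = -20.
Characteristic polynomial: λ² − λ − 20 = 0.
Discriminant Δ = (tr M)² − 4·det M = 1 − (-80) = 81; √Δ = 9.000000.
λ = (tr M ± √Δ)/2 = (1 ± 9.000000)/2, giving (tr M − √Δ)/2 = -4.0000 and (tr M + √Δ)/2 = 5.0000.

Eigenvalues sorted in increasing order: [-4.0000, 5.0000].


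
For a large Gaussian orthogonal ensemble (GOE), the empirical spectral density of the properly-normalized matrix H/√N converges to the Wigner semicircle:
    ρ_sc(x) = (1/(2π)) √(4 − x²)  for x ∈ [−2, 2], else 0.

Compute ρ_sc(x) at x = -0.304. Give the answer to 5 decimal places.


ρ_sc(x) = (1/(2π)) √(4 − x²). With x = -0.304:
  4 − x² = 4 − (-0.304)² = 4 − 0.092416 = 3.907584.
  √(4 − x²) = 1.976761.
  1/(2π) = 0.159155.
  ρ_sc(-0.304) = 0.159155 · 1.976761 = 0.314611.

Rounded to 5 decimal places: ρ_sc(-0.304) ≈ 0.31461.


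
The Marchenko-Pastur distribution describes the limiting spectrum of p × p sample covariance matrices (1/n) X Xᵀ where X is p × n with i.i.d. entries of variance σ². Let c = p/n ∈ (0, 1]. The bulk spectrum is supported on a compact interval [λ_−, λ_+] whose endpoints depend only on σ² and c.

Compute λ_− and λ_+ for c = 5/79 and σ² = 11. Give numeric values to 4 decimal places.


c = 5/79 = 0.063291; √c = 0.251577.
λ_− = σ² (1 − √c)² = 11 · (1 − 0.251577)² = 11 · (0.748423)² = 6.161502.
λ_+ = σ² (1 + √c)² = 11 · (1 + 0.251577)² = 11 · (1.251577)² = 17.230903.

Rounded to 4 decimal places: λ_− ≈ 6.1615, λ_+ ≈ 17.2309.


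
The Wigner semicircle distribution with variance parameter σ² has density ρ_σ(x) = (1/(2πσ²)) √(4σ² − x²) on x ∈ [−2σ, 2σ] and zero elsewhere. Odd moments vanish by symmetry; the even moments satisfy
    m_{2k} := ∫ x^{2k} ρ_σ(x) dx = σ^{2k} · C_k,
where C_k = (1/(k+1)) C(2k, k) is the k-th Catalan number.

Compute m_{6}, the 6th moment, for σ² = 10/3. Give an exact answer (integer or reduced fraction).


By the scaled semicircle moment identity, m_{2k} = σ^{2k} · C_k with k = 3.
C_3 = (1/(k+1)) · C(2k, k) = (1/4) · C(6, 3) = (1/4) · 20 = 5.
σ^{2k} = (σ²)^k = (10/3)^3 = 1000/27.

Therefore m_{6} = σ^{6} · C_3 = (1000/27) · 5 = 5000/27.


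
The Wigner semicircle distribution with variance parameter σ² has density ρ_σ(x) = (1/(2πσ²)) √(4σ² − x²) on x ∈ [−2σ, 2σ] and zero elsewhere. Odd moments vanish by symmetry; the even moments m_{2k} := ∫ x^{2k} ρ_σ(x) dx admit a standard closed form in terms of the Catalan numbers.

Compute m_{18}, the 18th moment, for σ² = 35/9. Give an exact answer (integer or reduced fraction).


By the scaled semicircle moment identity, m_{2k} = σ^{2k} · C_k with k = 9.
C_9 = (1/(k+1)) · C(2k, k) = (1/10) · C(18, 9) = (1/10) · 48620 = 4862.
σ^{2k} = (σ²)^k = (35/9)^9 = 78815638671875/387420489.

Therefore m_{18} = σ^{18} · C_9 = (78815638671875/387420489) · 4862 = 383201635222656250/387420489.


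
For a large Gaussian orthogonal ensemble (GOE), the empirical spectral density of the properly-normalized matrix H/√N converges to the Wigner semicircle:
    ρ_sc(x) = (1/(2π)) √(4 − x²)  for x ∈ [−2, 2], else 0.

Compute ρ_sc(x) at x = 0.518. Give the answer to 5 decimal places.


ρ_sc(x) = (1/(2π)) √(4 − x²). With x = 0.518:
  4 − x² = 4 − (0.518)² = 4 − 0.268324 = 3.731676.
  √(4 − x²) = 1.931755.
  1/(2π) = 0.159155.
  ρ_sc(0.518) = 0.159155 · 1.931755 = 0.307448.

Rounded to 5 decimal places: ρ_sc(0.518) ≈ 0.30745.


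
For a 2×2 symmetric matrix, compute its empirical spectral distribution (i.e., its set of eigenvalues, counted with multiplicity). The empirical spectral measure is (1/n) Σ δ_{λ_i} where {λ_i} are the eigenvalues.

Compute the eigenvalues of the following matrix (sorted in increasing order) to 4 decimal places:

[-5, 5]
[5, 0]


Since M is real symmetric, both eigenvalues are real; they are the roots of det(λI − M) = λ² − (tr M) λ + det M.
tr M = -5 + 0 = -5.
det M = (-5)·0 − 5² = 0 − 25 = -25.
Characteristic polynomial: λ² + 5λ − 25 = 0.
Discriminant Δ = (tr M)² − 4·det M = 25 − (-100) = 125; √Δ = 11.180340.
λ = (tr M ± √Δ)/2 = (-5 ± 11.180340)/2, giving (tr M − √Δ)/2 = -8.0902 and (tr M + √Δ)/2 = 3.0902.

Eigenvalues sorted in increasing order: [-8.0902, 3.0902].


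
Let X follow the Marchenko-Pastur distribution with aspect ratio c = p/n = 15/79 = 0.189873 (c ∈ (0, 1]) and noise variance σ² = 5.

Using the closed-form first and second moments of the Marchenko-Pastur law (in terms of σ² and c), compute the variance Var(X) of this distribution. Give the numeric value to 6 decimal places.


Recall the MP moments m_1 = E[X] = σ² and m_2 = E[X²] = σ⁴ (1 + c).
m_1 = E[X] = σ² = 5, so m_1² = 25.
m_2 = E[X²] = σ⁴ (1 + c) = 25 · (1 + 0.189873) = 25 · 1.189873 = 29.746835.
(Note m_2 − m_1² simplifies to c · σ⁴ = 0.189873 · 25.)

Var(X) = m_2 − m_1² = 29.746835 − 25 = 4.746835.


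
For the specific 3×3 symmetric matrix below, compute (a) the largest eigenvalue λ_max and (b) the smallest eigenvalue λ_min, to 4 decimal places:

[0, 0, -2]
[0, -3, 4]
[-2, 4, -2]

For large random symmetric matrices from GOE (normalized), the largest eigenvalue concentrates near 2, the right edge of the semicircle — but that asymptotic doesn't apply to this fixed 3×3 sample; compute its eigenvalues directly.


Since M is real symmetric, all three eigenvalues are real; they are the roots of det(λI − M) = λ³ − (tr M) λ² + s λ − det M, where s is the sum of the principal 2×2 minors.
tr M = 0 + (-3) + (-2) = -5.
s = (0·(-3) − 0²) + (0·(-2) − (-2)²) + ((-3)·(-2) − 4²) = 0 + (-4) + (-10) = -14.
det M (expand along row 1) = 0·(-10) − 0·8 + (-2)·(-6) = 12.
Characteristic polynomial: λ³ + 5λ² − 14λ − 12 = 0.
Substitute λ = y + (tr M)/3 = y − 1.666667 to remove the quadratic term: y³ + p·y + q = 0 with p = s − (tr M)²/3 = -22.333333 and q = −2(tr M)³/27 + (tr M)·s/3 − det M = 20.592593.
Three real roots ⇒ use the trigonometric (Viète) form: r = 2√(−p/3) = 5.456902, φ = arccos(3q/(p·r)) = arccos(-0.506912) = 2.102395 rad.
y_k = r·cos(φ/3 − 2πk/3) for k = 0, 1, 2 gives y = 4.170861, 0.961908, -5.132769.
λ_k = y_k − 1.666667 gives λ = 2.5042, -0.7048, -6.7994 (check: the sum is -5.0000 = tr M).

Hence λ_max = 2.5042 and λ_min = -6.7994.


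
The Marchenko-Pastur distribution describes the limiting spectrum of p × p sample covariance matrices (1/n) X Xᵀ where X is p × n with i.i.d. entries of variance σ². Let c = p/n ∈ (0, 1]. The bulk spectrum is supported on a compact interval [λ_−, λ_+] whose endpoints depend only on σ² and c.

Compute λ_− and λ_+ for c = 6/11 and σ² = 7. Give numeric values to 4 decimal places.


c = 6/11 = 0.545455; √c = 0.738549.
λ_− = σ² (1 − √c)² = 7 · (1 − 0.738549)² = 7 · (0.261451)² = 0.478497.
λ_+ = σ² (1 + √c)² = 7 · (1 + 0.738549)² = 7 · (1.738549)² = 21.157867.

Rounded to 4 decimal places: λ_− ≈ 0.4785, λ_+ ≈ 21.1579.


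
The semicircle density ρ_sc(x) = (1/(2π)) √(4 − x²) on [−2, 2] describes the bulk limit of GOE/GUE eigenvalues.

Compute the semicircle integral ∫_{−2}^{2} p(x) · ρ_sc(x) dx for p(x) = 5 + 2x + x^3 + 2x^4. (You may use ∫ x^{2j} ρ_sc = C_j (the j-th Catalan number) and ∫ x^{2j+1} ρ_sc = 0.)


Write p(x) = Σ a_i x^i, split into monomials and integrate each against ρ_sc separately.
Using ∫ x^{2j} ρ_sc = C_j = (1/(j+1)) C(2j, j) (Catalan numbers) and ∫ x^{2j+1} ρ_sc = 0 (odd monomials vanish by symmetry):
  i = 0 (even): a_0 · C_{0} = 5 · 1 = 5
  i = 1 (odd): ∫ x^1 ρ_sc = 0 (vanishes)
  i = 3 (odd): ∫ x^3 ρ_sc = 0 (vanishes)
  i = 4 (even): a_4 · C_{2} = 2 · 2 = 4

Summing the contributions: ∫_{−2}^{2} p(x) ρ_sc(x) dx = 5 + 4 = 9.


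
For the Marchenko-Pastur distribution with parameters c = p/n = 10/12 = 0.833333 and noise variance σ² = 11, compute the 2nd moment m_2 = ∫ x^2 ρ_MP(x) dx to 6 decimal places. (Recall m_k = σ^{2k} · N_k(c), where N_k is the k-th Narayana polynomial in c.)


E[X²] = σ⁴ (1 + c) (second MP moment). With σ² = 11 (so σ⁴ = 121) and c = 10/12 = 0.833333: E[X²] = 121 · (1 + 0.833333) = 121 · 1.833333.

So E[X^2] = 221.833333.


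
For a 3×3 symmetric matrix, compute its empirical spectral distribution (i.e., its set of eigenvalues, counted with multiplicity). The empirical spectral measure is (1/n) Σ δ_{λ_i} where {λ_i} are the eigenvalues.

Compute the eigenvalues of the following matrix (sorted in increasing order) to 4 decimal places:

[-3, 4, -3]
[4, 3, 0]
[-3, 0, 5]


Since M is real symmetric, all three eigenvalues are real; they are the roots of det(λI − M) = λ³ − (tr M) λ² + s λ − det M, where s is the sum of the principal 2×2 minors.
tr M = -3 + 3 + 5 = 5.
s = ((-3)·3 − 4²) + ((-3)·5 − (-3)²) + (3·5 − 0²) = -25 + (-24) + 15 = -34.
det M (expand along row 1) = (-3)·15 − 4·20 + (-3)·9 = -152.
Characteristic polynomial: λ³ − 5λ² − 34λ + 152 = 0.
Substitute λ = y + (tr M)/3 = y + 1.666667 to remove the quadratic term: y³ + p·y + q = 0 with p = s − (tr M)²/3 = -42.333333 and q = −2(tr M)³/27 + (tr M)·s/3 − det M = 86.074074.
Three real roots ⇒ use the trigonometric (Viète) form: r = 2√(−p/3) = 7.512952, φ = arccos(3q/(p·r)) = arccos(-0.811896) = 2.518189 rad.
y_k = r·cos(φ/3 − 2πk/3) for k = 0, 1, 2 gives y = 5.017992, 2.333333, -7.351325.
λ_k = y_k + 1.666667 gives λ = 6.6847, 4.0000, -5.6847 (check: the sum is 5.0000 = tr M).

Eigenvalues sorted in increasing order: [-5.6847, 4.0000, 6.6847].


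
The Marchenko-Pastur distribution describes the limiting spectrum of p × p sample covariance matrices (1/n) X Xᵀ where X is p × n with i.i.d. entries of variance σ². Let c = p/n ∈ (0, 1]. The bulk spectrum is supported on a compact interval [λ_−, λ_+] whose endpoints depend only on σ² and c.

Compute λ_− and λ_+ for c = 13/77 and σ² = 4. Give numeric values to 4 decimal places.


c = 13/77 = 0.168831; √c = 0.410891.
λ_− = σ² (1 − √c)² = 4 · (1 − 0.410891)² = 4 · (0.589109)² = 1.388199.
λ_+ = σ² (1 + √c)² = 4 · (1 + 0.410891)² = 4 · (1.410891)² = 7.962450.

Rounded to 4 decimal places: λ_− ≈ 1.3882, λ_+ ≈ 7.9625.


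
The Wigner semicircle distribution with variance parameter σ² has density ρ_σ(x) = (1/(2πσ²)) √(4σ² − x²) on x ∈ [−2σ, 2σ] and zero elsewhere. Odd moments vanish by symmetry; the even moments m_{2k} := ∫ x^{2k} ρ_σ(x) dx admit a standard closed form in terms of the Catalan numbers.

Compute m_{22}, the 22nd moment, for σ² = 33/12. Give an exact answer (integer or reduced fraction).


By the scaled semicircle moment identity, m_{2k} = σ^{2k} · C_k with k = 11.
C_11 = (1/(k+1)) · C(2k, k) = (1/12) · C(22, 11) = (1/12) · 705432 = 58786.
σ^{2k} = (σ²)^k = (33/12)^11 = 285311670611/4194304.

Therefore m_{22} = σ^{22} · C_11 = (285311670611/4194304) · 58786 = 8386165934269123/2097152.


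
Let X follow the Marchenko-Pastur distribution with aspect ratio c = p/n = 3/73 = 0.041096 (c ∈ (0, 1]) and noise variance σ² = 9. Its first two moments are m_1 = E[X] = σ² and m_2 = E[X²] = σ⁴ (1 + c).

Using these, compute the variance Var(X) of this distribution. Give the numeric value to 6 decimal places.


m_1 = E[X] = σ² = 9, so m_1² = 81.
m_2 = E[X²] = σ⁴ (1 + c) = 81 · (1 + 0.041096) = 81 · 1.041096 = 84.328767.
(Note m_2 − m_1² simplifies to c · σ⁴ = 0.041096 · 81.)

Var(X) = m_2 − m_1² = 84.328767 − 81 = 3.328767.


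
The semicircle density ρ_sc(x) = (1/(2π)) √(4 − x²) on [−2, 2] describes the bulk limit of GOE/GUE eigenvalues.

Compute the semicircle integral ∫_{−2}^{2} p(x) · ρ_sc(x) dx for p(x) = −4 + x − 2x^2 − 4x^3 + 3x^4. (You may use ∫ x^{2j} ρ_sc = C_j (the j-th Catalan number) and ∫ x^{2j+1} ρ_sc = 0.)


Write p(x) = Σ a_i x^i, split into monomials and integrate each against ρ_sc separately.
Using ∫ x^{2j} ρ_sc = C_j = (1/(j+1)) C(2j, j) (Catalan numbers) and ∫ x^{2j+1} ρ_sc = 0 (odd monomials vanish by symmetry):
  i = 0 (even): a_0 · C_{0} = -4 · 1 = -4
  i = 1 (odd): ∫ x^1 ρ_sc = 0 (vanishes)
  i = 2 (even): a_2 · C_{1} = -2 · 1 = -2
  i = 3 (odd): ∫ x^3 ρ_sc = 0 (vanishes)
  i = 4 (even): a_4 · C_{2} = 3 · 2 = 6

Summing the contributions: ∫_{−2}^{2} p(x) ρ_sc(x) dx = (-4) + (-2) + 6 = 0.


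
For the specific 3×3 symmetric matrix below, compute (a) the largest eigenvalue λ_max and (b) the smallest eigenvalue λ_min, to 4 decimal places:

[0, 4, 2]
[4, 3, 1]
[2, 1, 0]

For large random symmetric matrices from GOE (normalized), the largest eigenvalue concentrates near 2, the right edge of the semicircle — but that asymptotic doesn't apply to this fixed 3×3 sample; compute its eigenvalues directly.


Since M is real symmetric, all three eigenvalues are real; they are the roots of det(λI − M) = λ³ − (tr M) λ² + s λ − det M, where s is the sum of the principal 2×2 minors.
tr M = 0 + 3 + 0 = 3.
s = (0·3 − 4²) + (0·0 − 2²) + (3·0 − 1²) = -16 + (-4) + (-1) = -21.
det M (expand along row 1) = 0·(-1) − 4·(-2) + 2·(-2) = 4.
Characteristic polynomial: λ³ − 3λ² − 21λ − 4 = 0.
Substitute λ = y + (tr M)/3 = y + 1.000000 to remove the quadratic term: y³ + p·y + q = 0 with p = s − (tr M)²/3 = -24.000000 and q = −2(tr M)³/27 + (tr M)·s/3 − det M = -27.000000.
Three real roots ⇒ use the trigonometric (Viète) form: r = 2√(−p/3) = 5.656854, φ = arccos(3q/(p·r)) = arccos(0.596621) = 0.931512 rad.
y_k = r·cos(φ/3 − 2πk/3) for k = 0, 1, 2 gives y = 5.386342, -1.196344, -4.189998.
λ_k = y_k + 1.000000 gives λ = 6.3863, -0.1963, -3.1900 (check: the sum is 3.0000 = tr M).

Hence λ_max = 6.3863 and λ_min = -3.1900.


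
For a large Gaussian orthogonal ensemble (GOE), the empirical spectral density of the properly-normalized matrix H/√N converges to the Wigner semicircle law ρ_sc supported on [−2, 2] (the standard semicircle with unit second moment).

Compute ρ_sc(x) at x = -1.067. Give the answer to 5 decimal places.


ρ_sc(x) = (1/(2π)) √(4 − x²). With x = -1.067:
  4 − x² = 4 − (-1.067)² = 4 − 1.138489 = 2.861511.
  √(4 − x²) = 1.691600.
  1/(2π) = 0.159155.
  ρ_sc(-1.067) = 0.159155 · 1.691600 = 0.269227.

Rounded to 5 decimal places: ρ_sc(-1.067) ≈ 0.26923.


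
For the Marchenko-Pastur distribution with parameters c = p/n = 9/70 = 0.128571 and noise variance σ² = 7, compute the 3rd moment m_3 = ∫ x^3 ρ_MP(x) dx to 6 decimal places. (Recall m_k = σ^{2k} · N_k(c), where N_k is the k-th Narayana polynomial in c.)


E[X³] = σ⁶ (1 + 3c + c²) (third MP moment). With σ² = 7 (so σ⁶ = 343) and c = 9/70 = 0.128571: E[X³] = 343 · (1 + 3·0.128571 + (0.128571)²) = 343 · 1.402245.

So E[X^3] = 480.970000.


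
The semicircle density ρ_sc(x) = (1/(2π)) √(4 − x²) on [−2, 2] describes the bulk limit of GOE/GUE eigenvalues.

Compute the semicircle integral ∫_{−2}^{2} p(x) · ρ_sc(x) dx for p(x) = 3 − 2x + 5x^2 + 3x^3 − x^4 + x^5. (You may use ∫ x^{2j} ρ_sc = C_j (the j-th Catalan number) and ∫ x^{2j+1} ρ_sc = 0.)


Write p(x) = Σ a_i x^i, split into monomials and integrate each against ρ_sc separately.
Using ∫ x^{2j} ρ_sc = C_j = (1/(j+1)) C(2j, j) (Catalan numbers) and ∫ x^{2j+1} ρ_sc = 0 (odd monomials vanish by symmetry):
  i = 0 (even): a_0 · C_{0} = 3 · 1 = 3
  i = 1 (odd): ∫ x^1 ρ_sc = 0 (vanishes)
  i = 2 (even): a_2 · C_{1} = 5 · 1 = 5
  i = 3 (odd): ∫ x^3 ρ_sc = 0 (vanishes)
  i = 4 (even): a_4 · C_{2} = -1 · 2 = -2
  i = 5 (odd): ∫ x^5 ρ_sc = 0 (vanishes)

Summing the contributions: ∫_{−2}^{2} p(x) ρ_sc(x) dx = 3 + 5 + (-2) = 6.


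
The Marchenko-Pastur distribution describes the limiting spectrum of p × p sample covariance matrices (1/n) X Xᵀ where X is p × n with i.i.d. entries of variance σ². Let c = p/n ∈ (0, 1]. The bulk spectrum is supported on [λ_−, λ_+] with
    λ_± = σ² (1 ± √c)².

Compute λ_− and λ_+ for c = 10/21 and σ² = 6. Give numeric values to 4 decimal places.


c = 10/21 = 0.476190; √c = 0.690066.
λ_− = σ² (1 − √c)² = 6 · (1 − 0.690066)² = 6 · (0.309934)² = 0.576356.
λ_+ = σ² (1 + √c)² = 6 · (1 + 0.690066)² = 6 · (1.690066)² = 17.137930.

Rounded to 4 decimal places: λ_− ≈ 0.5764, λ_+ ≈ 17.1379.


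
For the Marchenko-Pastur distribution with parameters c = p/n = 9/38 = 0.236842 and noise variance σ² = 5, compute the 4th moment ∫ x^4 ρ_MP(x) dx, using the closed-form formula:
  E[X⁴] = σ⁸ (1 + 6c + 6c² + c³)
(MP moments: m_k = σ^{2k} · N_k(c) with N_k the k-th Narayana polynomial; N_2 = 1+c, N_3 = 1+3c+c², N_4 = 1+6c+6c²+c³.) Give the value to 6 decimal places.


E[X⁴] = σ⁸ (1 + 6c + 6c² + c³) (fourth MP moment). With σ² = 5 (so σ⁸ = 625) and c = 9/38 = 0.236842: E[X⁴] = 625 · (1 + 6·0.236842 + 6·(0.236842)² + (0.236842)³) = 625 · 2.770903.

So E[X^4] = 1731.814496.


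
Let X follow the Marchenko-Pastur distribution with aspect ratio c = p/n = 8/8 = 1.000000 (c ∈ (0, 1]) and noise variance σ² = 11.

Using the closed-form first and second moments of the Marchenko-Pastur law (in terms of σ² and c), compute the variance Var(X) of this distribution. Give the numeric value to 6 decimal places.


Recall the MP moments m_1 = E[X] = σ² and m_2 = E[X²] = σ⁴ (1 + c).
m_1 = E[X] = σ² = 11, so m_1² = 121.
m_2 = E[X²] = σ⁴ (1 + c) = 121 · (1 + 1.000000) = 121 · 2.000000 = 242.000000.
(Note m_2 − m_1² simplifies to c · σ⁴ = 1.000000 · 121.)

Var(X) = m_2 − m_1² = 242.000000 − 121 = 121.000000.


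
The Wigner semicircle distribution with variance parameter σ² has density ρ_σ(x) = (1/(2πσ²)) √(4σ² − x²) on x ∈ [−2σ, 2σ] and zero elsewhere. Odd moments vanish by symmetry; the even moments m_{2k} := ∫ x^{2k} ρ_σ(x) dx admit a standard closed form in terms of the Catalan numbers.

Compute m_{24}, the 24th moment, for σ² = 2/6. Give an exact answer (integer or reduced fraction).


By the scaled semicircle moment identity, m_{2k} = σ^{2k} · C_k with k = 12.
C_12 = (1/(k+1)) · C(2k, k) = (1/13) · C(24, 12) = (1/13) · 2704156 = 208012.
σ^{2k} = (σ²)^k = (2/6)^12 = 1/531441.

Therefore m_{24} = σ^{24} · C_12 = (1/531441) · 208012 = 208012/531441.


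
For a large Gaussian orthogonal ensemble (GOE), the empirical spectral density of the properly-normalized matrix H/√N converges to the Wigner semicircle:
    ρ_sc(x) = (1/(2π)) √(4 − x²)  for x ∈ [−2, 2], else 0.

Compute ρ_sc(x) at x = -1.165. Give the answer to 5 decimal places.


ρ_sc(x) = (1/(2π)) √(4 − x²). With x = -1.165:
  4 − x² = 4 − (-1.165)² = 4 − 1.357225 = 2.642775.
  √(4 − x²) = 1.625661.
  1/(2π) = 0.159155.
  ρ_sc(-1.165) = 0.159155 · 1.625661 = 0.258732.

Rounded to 5 decimal places: ρ_sc(-1.165) ≈ 0.25873.


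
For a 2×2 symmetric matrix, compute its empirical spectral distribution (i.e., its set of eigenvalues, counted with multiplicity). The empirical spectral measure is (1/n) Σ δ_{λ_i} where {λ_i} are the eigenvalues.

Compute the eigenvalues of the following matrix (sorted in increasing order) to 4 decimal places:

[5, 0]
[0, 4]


Since M is real symmetric, both eigenvalues are real; they are the roots of det(λI − M) = λ² − (tr M) λ + det M.
tr M = 5 + 4 = 9.
det M = 5·4 − 0² = 20 − 0 = 20.
Characteristic polynomial: λ² − 9λ + 20 = 0.
Discriminant Δ = (tr M)² − 4·det M = 81 − 80 = 1; √Δ = 1.000000.
λ = (tr M ± √Δ)/2 = (9 ± 1.000000)/2, giving (tr M − √Δ)/2 = 4.0000 and (tr M + √Δ)/2 = 5.0000.

Eigenvalues sorted in increasing order: [4.0000, 5.0000].


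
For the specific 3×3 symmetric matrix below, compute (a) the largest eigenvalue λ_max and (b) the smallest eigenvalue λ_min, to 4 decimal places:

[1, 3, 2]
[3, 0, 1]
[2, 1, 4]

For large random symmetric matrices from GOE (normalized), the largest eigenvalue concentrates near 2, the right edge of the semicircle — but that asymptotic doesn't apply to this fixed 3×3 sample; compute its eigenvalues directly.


Since M is real symmetric, all three eigenvalues are real; they are the roots of det(λI − M) = λ³ − (tr M) λ² + s λ − det M, where s is the sum of the principal 2×2 minors.
tr M = 1 + 0 + 4 = 5.
s = (1·0 − 3²) + (1·4 − 2²) + (0·4 − 1²) = -9 + 0 + (-1) = -10.
det M (expand along row 1) = 1·(-1) − 3·10 + 2·3 = -25.
Characteristic polynomial: λ³ − 5λ² − 10λ + 25 = 0.
Substitute λ = y + (tr M)/3 = y + 1.666667 to remove the quadratic term: y³ + p·y + q = 0 with p = s − (tr M)²/3 = -18.333333 and q = −2(tr M)³/27 + (tr M)·s/3 − det M = -0.925926.
Three real roots ⇒ use the trigonometric (Viète) form: r = 2√(−p/3) = 4.944132, φ = arccos(3q/(p·r)) = arccos(0.030645) = 1.540146 rad.
y_k = r·cos(φ/3 − 2πk/3) for k = 0, 1, 2 gives y = 4.306777, -0.050512, -4.256265.
λ_k = y_k + 1.666667 gives λ = 5.9734, 1.6162, -2.5896 (check: the sum is 5.0000 = tr M).

Hence λ_max = 5.9734 and λ_min = -2.5896.


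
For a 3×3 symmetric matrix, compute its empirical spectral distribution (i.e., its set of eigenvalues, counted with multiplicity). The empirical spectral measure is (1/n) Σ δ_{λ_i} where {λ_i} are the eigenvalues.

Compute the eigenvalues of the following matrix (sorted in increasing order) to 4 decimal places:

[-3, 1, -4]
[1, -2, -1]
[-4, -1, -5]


Since M is real symmetric, all three eigenvalues are real; they are the roots of det(λI − M) = λ³ − (tr M) λ² + s λ − det M, where s is the sum of the principal 2×2 minors.
tr M = -3 + (-2) + (-5) = -10.
s = ((-3)·(-2) − 1²) + ((-3)·(-5) − (-4)²) + ((-2)·(-5) − (-1)²) = 5 + (-1) + 9 = 13.
det M (expand along row 1) = (-3)·9 − 1·(-9) + (-4)·(-9) = 18.
Characteristic polynomial: λ³ + 10λ² + 13λ − 18 = 0.
Substitute λ = y + (tr M)/3 = y − 3.333333 to remove the quadratic term: y³ + p·y + q = 0 with p = s − (tr M)²/3 = -20.333333 and q = −2(tr M)³/27 + (tr M)·s/3 − det M = 12.740741.
Three real roots ⇒ use the trigonometric (Viète) form: r = 2√(−p/3) = 5.206833, φ = arccos(3q/(p·r)) = arccos(-0.361022) = 1.940160 rad.
y_k = r·cos(φ/3 − 2πk/3) for k = 0, 1, 2 gives y = 4.155389, 0.639453, -4.794842.
λ_k = y_k − 3.333333 gives λ = 0.8221, -2.6939, -8.1282 (check: the sum is -10.0000 = tr M).

Eigenvalues sorted in increasing order: [-8.1282, -2.6939, 0.8221].


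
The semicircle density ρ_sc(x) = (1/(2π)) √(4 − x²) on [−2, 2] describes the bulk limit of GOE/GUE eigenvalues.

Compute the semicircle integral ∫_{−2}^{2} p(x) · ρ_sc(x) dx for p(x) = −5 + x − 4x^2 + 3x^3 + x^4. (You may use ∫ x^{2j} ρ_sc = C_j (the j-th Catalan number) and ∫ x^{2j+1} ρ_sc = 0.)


Write p(x) = Σ a_i x^i, split into monomials and integrate each against ρ_sc separately.
Using ∫ x^{2j} ρ_sc = C_j = (1/(j+1)) C(2j, j) (Catalan numbers) and ∫ x^{2j+1} ρ_sc = 0 (odd monomials vanish by symmetry):
  i = 0 (even): a_0 · C_{0} = -5 · 1 = -5
  i = 1 (odd): ∫ x^1 ρ_sc = 0 (vanishes)
  i = 2 (even): a_2 · C_{1} = -4 · 1 = -4
  i = 3 (odd): ∫ x^3 ρ_sc = 0 (vanishes)
  i = 4 (even): a_4 · C_{2} = 1 · 2 = 2

Summing the contributions: ∫_{−2}^{2} p(x) ρ_sc(x) dx = (-5) + (-4) + 2 = -7.


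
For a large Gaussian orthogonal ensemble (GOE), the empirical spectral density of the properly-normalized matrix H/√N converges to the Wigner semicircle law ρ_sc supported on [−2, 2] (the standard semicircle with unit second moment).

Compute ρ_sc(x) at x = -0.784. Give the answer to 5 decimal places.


ρ_sc(x) = (1/(2π)) √(4 − x²). With x = -0.784:
  4 − x² = 4 − (-0.784)² = 4 − 0.614656 = 3.385344.
  √(4 − x²) = 1.839930.
  1/(2π) = 0.159155.
  ρ_sc(-0.784) = 0.159155 · 1.839930 = 0.292834.

Rounded to 5 decimal places: ρ_sc(-0.784) ≈ 0.29283.


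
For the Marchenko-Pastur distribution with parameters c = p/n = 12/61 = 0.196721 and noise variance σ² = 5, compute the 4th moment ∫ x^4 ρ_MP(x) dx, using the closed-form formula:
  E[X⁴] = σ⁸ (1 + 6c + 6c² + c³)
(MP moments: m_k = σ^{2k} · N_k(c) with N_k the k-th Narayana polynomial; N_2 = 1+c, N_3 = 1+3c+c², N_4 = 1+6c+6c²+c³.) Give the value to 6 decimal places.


E[X⁴] = σ⁸ (1 + 6c + 6c² + c³) (fourth MP moment). With σ² = 5 (so σ⁸ = 625) and c = 12/61 = 0.196721: E[X⁴] = 625 · (1 + 6·0.196721 + 6·(0.196721)² + (0.196721)³) = 625 · 2.420136.

So E[X^4] = 1512.585304.


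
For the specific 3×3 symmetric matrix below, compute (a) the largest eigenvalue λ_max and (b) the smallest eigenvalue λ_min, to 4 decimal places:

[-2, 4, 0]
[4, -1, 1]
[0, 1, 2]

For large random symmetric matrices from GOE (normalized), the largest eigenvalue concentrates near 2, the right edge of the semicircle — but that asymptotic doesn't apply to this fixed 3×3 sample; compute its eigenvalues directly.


Since M is real symmetric, all three eigenvalues are real; they are the roots of det(λI − M) = λ³ − (tr M) λ² + s λ − det M, where s is the sum of the principal 2×2 minors.
tr M = -2 + (-1) + 2 = -1.
s = ((-2)·(-1) − 4²) + ((-2)·2 − 0²) + ((-1)·2 − 1²) = -14 + (-4) + (-3) = -21.
det M (expand along row 1) = (-2)·(-3) − 4·8 + 0·4 = -26.
Characteristic polynomial: λ³ + λ² − 21λ + 26 = 0.
Substitute λ = y + (tr M)/3 = y − 0.333333 to remove the quadratic term: y³ + p·y + q = 0 with p = s − (tr M)²/3 = -21.333333 and q = −2(tr M)³/27 + (tr M)·s/3 − det M = 33.074074.
Three real roots ⇒ use the trigonometric (Viète) form: r = 2√(−p/3) = 5.333333, φ = arccos(3q/(p·r)) = arccos(-0.872070) = 2.630213 rad.
y_k = r·cos(φ/3 − 2πk/3) for k = 0, 1, 2 gives y = 3.411531, 1.844506, -5.256037.
λ_k = y_k − 0.333333 gives λ = 3.0782, 1.5112, -5.5894 (check: the sum is -1.0000 = tr M).

Hence λ_max = 3.0782 and λ_min = -5.5894.
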